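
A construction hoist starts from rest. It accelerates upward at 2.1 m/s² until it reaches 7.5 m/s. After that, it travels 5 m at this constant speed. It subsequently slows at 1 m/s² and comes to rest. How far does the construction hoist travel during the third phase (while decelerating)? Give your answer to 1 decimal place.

28.1 m

Phase 1 (accelerating): v₀ = 0 m/s, a = 2.1 m/s².
v = v₀ + at → t = (7.5 − 0) / 2.1 = 3.57 s
v² = v₀² + 2aΔx → Δx = (7.5² − 0²)/(2·2.1) = 13.4 m

Phase 2 (constant speed): v₀ = 7.50 m/s, a = 0 m/s².
Constant speed: t = d/v = 5/7.50 = 0.667 s

Phase 3 (decelerating): v₀ = 7.50 m/s, a = -1 m/s².
v = v₀ + at → t = (0 − 7.50) / -1 = 7.50 s
v² = v₀² + 2aΔx → Δx = (0² − 7.50²)/(2·-1) = 28.1 m
Distance in phase 3 = 28.1 m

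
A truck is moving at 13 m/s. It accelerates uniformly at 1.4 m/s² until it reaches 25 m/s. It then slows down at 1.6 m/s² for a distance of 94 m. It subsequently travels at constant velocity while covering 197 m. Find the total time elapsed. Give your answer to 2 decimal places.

Phase 1 (accelerating): v₀ = 13.0 m/s, a = 1.4 m/s².
v = v₀ + at → t = (25 − 13.0) / 1.4 = 8.57 s
v² = v₀² + 2aΔx → Δx = (25² − 13.0²)/(2·1.4) = 163 m

Phase 2 (decelerating): v₀ = 25.0 m/s, a = -1.6 m/s².
v² = v₀² + 2aΔx = 25.0² + 2·-1.6·94 = 324 → v = 18.0 m/s
t = (v − v₀)/a = (18.0 − 25.0)/-1.6 = 4.37 s

Phase 3 (constant speed): v₀ = 18.0 m/s, a = 0 m/s².
Constant speed: t = d/v = 197/18.0 = 10.9 s
Total time = 8.57 + 4.37 + 10.9 = 23.9 s

23.88 s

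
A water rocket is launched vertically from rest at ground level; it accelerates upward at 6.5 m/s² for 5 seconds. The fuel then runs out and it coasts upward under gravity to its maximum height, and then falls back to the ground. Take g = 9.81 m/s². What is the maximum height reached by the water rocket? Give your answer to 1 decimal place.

135.1 m

Phase 1 (powered ascent): v₀ = 0 m/s, a = 6.5 m/s².
v = v₀ + at = 0 + (6.5)(5) = 32.5 m/s
Δx = v₀t + ½at² = 0·5 + 0.5·6.5·5² = 81.2 m

Phase 2 (coasting upward): v₀ = 32.5 m/s, a = -9.81 m/s².
v = v₀ + at → t = (0 − 32.5) / -9.81 = 3.31 s
v² = v₀² + 2aΔx → Δx = (0² − 32.5²)/(2·-9.81) = 53.8 m
Maximum height = 81.2 + 53.8 = 135 m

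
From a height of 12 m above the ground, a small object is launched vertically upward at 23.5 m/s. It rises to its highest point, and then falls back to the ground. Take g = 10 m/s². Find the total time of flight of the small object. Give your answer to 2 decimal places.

5.16 s

Phase 1 (rising): v₀ = 23.5 m/s, a = -10 m/s².
v = v₀ + at → t = (0 − 23.5) / -10 = 2.35 s
v² = v₀² + 2aΔx → Δx = (0² − 23.5²)/(2·-10) = 27.6 m

Phase 2 (falling): v₀ = 0 m/s, a = -10 m/s².
Falls 39.6 m from rest: t = √(2·39.6/10) = 2.81 s; v = g·t = 28.1 m/s.
Total time = 2.35 + 2.81 = 5.16 s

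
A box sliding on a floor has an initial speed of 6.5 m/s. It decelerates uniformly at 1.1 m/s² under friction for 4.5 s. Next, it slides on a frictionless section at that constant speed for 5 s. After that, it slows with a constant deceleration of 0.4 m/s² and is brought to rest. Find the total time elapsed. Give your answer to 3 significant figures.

Phase 1 (decelerating): v₀ = 6.50 m/s, a = -1.1 m/s².
v = v₀ + at = 6.50 + (-1.1)(4.5) = 1.55 m/s
Δx = v₀t + ½at² = 6.50·4.5 + 0.5·-1.1·4.5² = 18.1 m

Phase 2 (constant speed): v₀ = 1.55 m/s, a = 0 m/s².
v = v₀ + at = 1.55 + (0)(5) = 1.55 m/s
Δx = v₀t + ½at² = 1.55·5 + 0.5·0·5² = 7.75 m

Phase 3 (decelerating): v₀ = 1.55 m/s, a = -0.4 m/s².
v = v₀ + at → t = (0 − 1.55) / -0.4 = 3.87 s
v² = v₀² + 2aΔx → Δx = (0² − 1.55²)/(2·-0.4) = 3.00 m
Total time = 4.50 + 5.00 + 3.87 = 13.4 s

13.4 s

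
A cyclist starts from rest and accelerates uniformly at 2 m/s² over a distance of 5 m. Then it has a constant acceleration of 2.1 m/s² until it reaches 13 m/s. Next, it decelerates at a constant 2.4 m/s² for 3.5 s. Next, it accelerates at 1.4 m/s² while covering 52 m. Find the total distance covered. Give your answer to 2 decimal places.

123.28 m

Phase 1 (accelerating): v₀ = 0 m/s, a = 2 m/s².
v² = v₀² + 2aΔx = 0² + 2·2·5 = 20.0 → v = 4.47 m/s
t = (v − v₀)/a = (4.47 − 0)/2 = 2.24 s

Phase 2 (accelerating): v₀ = 4.47 m/s, a = 2.1 m/s².
v = v₀ + at → t = (13 − 4.47) / 2.1 = 4.06 s
v² = v₀² + 2aΔx → Δx = (13² − 4.47²)/(2·2.1) = 35.5 m

Phase 3 (decelerating): v₀ = 13.0 m/s, a = -2.4 m/s².
v = v₀ + at = 13.0 + (-2.4)(3.5) = 4.60 m/s
Δx = v₀t + ½at² = 13.0·3.5 + 0.5·-2.4·3.5² = 30.8 m

Phase 4 (accelerating): v₀ = 4.60 m/s, a = 1.4 m/s².
v² = v₀² + 2aΔx = 4.60² + 2·1.4·52 = 167 → v = 12.9 m/s
t = (v − v₀)/a = (12.9 − 4.60)/1.4 = 5.94 s
Total distance = 5.00 + 35.5 + 30.8 + 52.0 = 123 m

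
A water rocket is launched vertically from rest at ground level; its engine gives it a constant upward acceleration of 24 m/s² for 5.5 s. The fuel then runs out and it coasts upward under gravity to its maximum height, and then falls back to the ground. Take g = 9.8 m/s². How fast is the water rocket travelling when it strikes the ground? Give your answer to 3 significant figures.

Phase 1 (powered ascent): v₀ = 0 m/s, a = 24 m/s².
v = v₀ + at = 0 + (24)(5.5) = 132 m/s
Δx = v₀t + ½at² = 0·5.5 + 0.5·24·5.5² = 363 m

Phase 2 (coasting upward): v₀ = 132 m/s, a = -9.8 m/s².
v = v₀ + at → t = (0 − 132) / -9.8 = 13.5 s
v² = v₀² + 2aΔx → Δx = (0² − 132²)/(2·-9.8) = 889 m

Phase 3 (free fall): v₀ = 0 m/s, a = -9.8 m/s².
Falls 1250 m from rest: t = √(2·1250/9.8) = 16.0 s; v = g·t = 157 m/s.
Impact speed = 157 m/s

157 m/s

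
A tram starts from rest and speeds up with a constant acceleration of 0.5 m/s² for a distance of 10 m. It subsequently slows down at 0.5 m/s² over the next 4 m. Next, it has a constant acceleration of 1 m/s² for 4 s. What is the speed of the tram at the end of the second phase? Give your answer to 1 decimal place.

2.4 m/s

Phase 1 (accelerating): v₀ = 0 m/s, a = 0.5 m/s².
v² = v₀² + 2aΔx = 0² + 2·0.5·10 = 10.0 → v = 3.16 m/s
t = (v − v₀)/a = (3.16 − 0)/0.5 = 6.32 s

Phase 2 (decelerating): v₀ = 3.16 m/s, a = -0.5 m/s².
v² = v₀² + 2aΔx = 3.16² + 2·-0.5·4 = 6.00 → v = 2.45 m/s
t = (v − v₀)/a = (2.45 − 3.16)/-0.5 = 1.43 s
Speed at end of phase 2 = 2.45 m/s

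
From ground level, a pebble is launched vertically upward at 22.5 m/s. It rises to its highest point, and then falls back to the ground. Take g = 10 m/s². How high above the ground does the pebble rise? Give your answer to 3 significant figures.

25.3 m

Phase 1 (rising): v₀ = 22.5 m/s, a = -10 m/s².
v = v₀ + at → t = (0 − 22.5) / -10 = 2.25 s
v² = v₀² + 2aΔx → Δx = (0² − 22.5²)/(2·-10) = 25.3 m
Maximum height = 25.3 m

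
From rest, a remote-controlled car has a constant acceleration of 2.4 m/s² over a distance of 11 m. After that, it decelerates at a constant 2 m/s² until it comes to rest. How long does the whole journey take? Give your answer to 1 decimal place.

6.7 s

Phase 1 (accelerating): v₀ = 0 m/s, a = 2.4 m/s².
v² = v₀² + 2aΔx = 0² + 2·2.4·11 = 52.8 → v = 7.27 m/s
t = (v − v₀)/a = (7.27 − 0)/2.4 = 3.03 s

Phase 2 (decelerating): v₀ = 7.27 m/s, a = -2 m/s².
v = v₀ + at → t = (0 − 7.27) / -2 = 3.63 s
v² = v₀² + 2aΔx → Δx = (0² − 7.27²)/(2·-2) = 13.2 m
Total time = 3.03 + 3.63 = 6.66 s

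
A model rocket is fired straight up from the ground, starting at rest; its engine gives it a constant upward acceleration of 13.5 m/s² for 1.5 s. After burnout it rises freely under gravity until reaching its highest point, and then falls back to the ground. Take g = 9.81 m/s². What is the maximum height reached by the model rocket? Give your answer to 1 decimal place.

36.1 m

Phase 1 (powered ascent): v₀ = 0 m/s, a = 13.5 m/s².
v = v₀ + at = 0 + (13.5)(1.5) = 20.2 m/s
Δx = v₀t + ½at² = 0·1.5 + 0.5·13.5·1.5² = 15.2 m

Phase 2 (coasting upward): v₀ = 20.2 m/s, a = -9.81 m/s².
v = v₀ + at → t = (0 − 20.2) / -9.81 = 2.06 s
v² = v₀² + 2aΔx → Δx = (0² − 20.2²)/(2·-9.81) = 20.9 m
Maximum height = 15.2 + 20.9 = 36.1 m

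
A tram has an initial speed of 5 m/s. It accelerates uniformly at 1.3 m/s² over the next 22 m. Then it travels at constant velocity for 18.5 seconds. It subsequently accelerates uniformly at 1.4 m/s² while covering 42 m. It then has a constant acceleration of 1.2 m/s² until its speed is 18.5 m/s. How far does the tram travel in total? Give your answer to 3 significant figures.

Phase 1 (accelerating): v₀ = 5.00 m/s, a = 1.3 m/s².
v² = v₀² + 2aΔx = 5.00² + 2·1.3·22 = 82.2 → v = 9.07 m/s
t = (v − v₀)/a = (9.07 − 5.00)/1.3 = 3.13 s

Phase 2 (constant speed): v₀ = 9.07 m/s, a = 0 m/s².
v = v₀ + at = 9.07 + (0)(18.5) = 9.07 m/s
Δx = v₀t + ½at² = 9.07·18.5 + 0.5·0·18.5² = 168 m

Phase 3 (accelerating): v₀ = 9.07 m/s, a = 1.4 m/s².
v² = v₀² + 2aΔx = 9.07² + 2·1.4·42 = 200 → v = 14.1 m/s
t = (v − v₀)/a = (14.1 − 9.07)/1.4 = 3.62 s

Phase 4 (accelerating): v₀ = 14.1 m/s, a = 1.2 m/s².
v = v₀ + at → t = (18.5 − 14.1) / 1.2 = 3.64 s
v² = v₀² + 2aΔx → Δx = (18.5² − 14.1²)/(2·1.2) = 59.4 m
Total distance = 22.0 + 168 + 42.0 + 59.4 = 291 m

291 m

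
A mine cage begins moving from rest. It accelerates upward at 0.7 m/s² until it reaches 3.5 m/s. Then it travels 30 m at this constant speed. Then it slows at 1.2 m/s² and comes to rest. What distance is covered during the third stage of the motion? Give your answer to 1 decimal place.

5.1 m

Phase 1 (accelerating): v₀ = 0 m/s, a = 0.7 m/s².
v = v₀ + at → t = (3.5 − 0) / 0.7 = 5.00 s
v² = v₀² + 2aΔx → Δx = (3.5² − 0²)/(2·0.7) = 8.75 m

Phase 2 (constant speed): v₀ = 3.50 m/s, a = 0 m/s².
Constant speed: t = d/v = 30/3.50 = 8.57 s

Phase 3 (decelerating): v₀ = 3.50 m/s, a = -1.2 m/s².
v = v₀ + at → t = (0 − 3.50) / -1.2 = 2.92 s
v² = v₀² + 2aΔx → Δx = (0² − 3.50²)/(2·-1.2) = 5.10 m
Distance in phase 3 = 5.10 m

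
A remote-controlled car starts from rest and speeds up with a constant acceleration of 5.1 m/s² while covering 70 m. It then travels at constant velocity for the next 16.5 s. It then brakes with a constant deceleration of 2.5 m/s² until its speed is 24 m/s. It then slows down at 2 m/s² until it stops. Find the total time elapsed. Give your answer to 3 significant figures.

34.8 s

Phase 1 (accelerating): v₀ = 0 m/s, a = 5.1 m/s².
v² = v₀² + 2aΔx = 0² + 2·5.1·70 = 714 → v = 26.7 m/s
t = (v − v₀)/a = (26.7 − 0)/5.1 = 5.24 s

Phase 2 (constant speed): v₀ = 26.7 m/s, a = 0 m/s².
v = v₀ + at = 26.7 + (0)(16.5) = 26.7 m/s
Δx = v₀t + ½at² = 26.7·16.5 + 0.5·0·16.5² = 441 m

Phase 3 (decelerating): v₀ = 26.7 m/s, a = -2.5 m/s².
v = v₀ + at → t = (24 − 26.7) / -2.5 = 1.09 s
v² = v₀² + 2aΔx → Δx = (24² − 26.7²)/(2·-2.5) = 27.6 m

Phase 4 (decelerating): v₀ = 24.0 m/s, a = -2 m/s².
v = v₀ + at → t = (0 − 24.0) / -2 = 12.0 s
v² = v₀² + 2aΔx → Δx = (0² − 24.0²)/(2·-2) = 144 m
Total time = 5.24 + 16.5 + 1.09 + 12.0 = 34.8 s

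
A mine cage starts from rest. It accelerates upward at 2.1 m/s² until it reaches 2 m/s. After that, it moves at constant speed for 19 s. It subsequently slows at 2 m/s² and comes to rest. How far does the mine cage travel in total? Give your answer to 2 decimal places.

39.95 m

Phase 1 (accelerating): v₀ = 0 m/s, a = 2.1 m/s².
v = v₀ + at → t = (2 − 0) / 2.1 = 0.952 s
v² = v₀² + 2aΔx → Δx = (2² − 0²)/(2·2.1) = 0.952 m

Phase 2 (constant speed): v₀ = 2.00 m/s, a = 0 m/s².
v = v₀ + at = 2.00 + (0)(19) = 2.00 m/s
Δx = v₀t + ½at² = 2.00·19 + 0.5·0·19² = 38.0 m

Phase 3 (decelerating): v₀ = 2.00 m/s, a = -2 m/s².
v = v₀ + at → t = (0 − 2.00) / -2 = 1.00 s
v² = v₀² + 2aΔx → Δx = (0² − 2.00²)/(2·-2) = 1.00 m
Total distance = 0.952 + 38.0 + 1.00 = 40.0 m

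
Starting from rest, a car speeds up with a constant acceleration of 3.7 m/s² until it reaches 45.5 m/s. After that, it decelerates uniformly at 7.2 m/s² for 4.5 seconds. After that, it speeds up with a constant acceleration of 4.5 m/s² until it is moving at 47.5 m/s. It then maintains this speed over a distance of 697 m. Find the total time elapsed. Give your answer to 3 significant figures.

Phase 1 (accelerating): v₀ = 0 m/s, a = 3.7 m/s².
v = v₀ + at → t = (45.5 − 0) / 3.7 = 12.3 s
v² = v₀² + 2aΔx → Δx = (45.5² − 0²)/(2·3.7) = 280 m

Phase 2 (decelerating): v₀ = 45.5 m/s, a = -7.2 m/s².
v = v₀ + at = 45.5 + (-7.2)(4.5) = 13.1 m/s
Δx = v₀t + ½at² = 45.5·4.5 + 0.5·-7.2·4.5² = 132 m

Phase 3 (accelerating): v₀ = 13.1 m/s, a = 4.5 m/s².
v = v₀ + at → t = (47.5 − 13.1) / 4.5 = 7.64 s
v² = v₀² + 2aΔx → Δx = (47.5² − 13.1²)/(2·4.5) = 232 m

Phase 4 (constant speed): v₀ = 47.5 m/s, a = 0 m/s².
Constant speed: t = d/v = 697/47.5 = 14.7 s
Total time = 12.3 + 4.50 + 7.64 + 14.7 = 39.1 s

39.1 s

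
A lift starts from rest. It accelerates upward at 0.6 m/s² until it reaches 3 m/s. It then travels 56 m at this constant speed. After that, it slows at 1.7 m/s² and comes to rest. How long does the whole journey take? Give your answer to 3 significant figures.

Phase 1 (accelerating): v₀ = 0 m/s, a = 0.6 m/s².
v = v₀ + at → t = (3 − 0) / 0.6 = 5.00 s
v² = v₀² + 2aΔx → Δx = (3² − 0²)/(2·0.6) = 7.50 m

Phase 2 (constant speed): v₀ = 3.00 m/s, a = 0 m/s².
Constant speed: t = d/v = 56/3.00 = 18.7 s

Phase 3 (decelerating): v₀ = 3.00 m/s, a = -1.7 m/s².
v = v₀ + at → t = (0 − 3.00) / -1.7 = 1.76 s
v² = v₀² + 2aΔx → Δx = (0² − 3.00²)/(2·-1.7) = 2.65 m
Total time = 5.00 + 18.7 + 1.76 = 25.4 s

25.4 s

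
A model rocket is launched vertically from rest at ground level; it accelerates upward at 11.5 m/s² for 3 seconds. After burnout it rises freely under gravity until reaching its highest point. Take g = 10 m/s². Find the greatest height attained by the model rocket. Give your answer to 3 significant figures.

111 m

Phase 1 (powered ascent): v₀ = 0 m/s, a = 11.5 m/s².
v = v₀ + at = 0 + (11.5)(3) = 34.5 m/s
Δx = v₀t + ½at² = 0·3 + 0.5·11.5·3² = 51.8 m

Phase 2 (coasting upward): v₀ = 34.5 m/s, a = -10 m/s².
v = v₀ + at → t = (0 − 34.5) / -10 = 3.45 s
v² = v₀² + 2aΔx → Δx = (0² − 34.5²)/(2·-10) = 59.5 m
Maximum height = 51.8 + 59.5 = 111 m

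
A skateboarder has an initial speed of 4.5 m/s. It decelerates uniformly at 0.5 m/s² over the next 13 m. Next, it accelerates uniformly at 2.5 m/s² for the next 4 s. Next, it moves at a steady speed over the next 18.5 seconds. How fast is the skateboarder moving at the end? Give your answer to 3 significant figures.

12.7 m/s

Phase 1 (decelerating): v₀ = 4.50 m/s, a = -0.5 m/s².
v² = v₀² + 2aΔx = 4.50² + 2·-0.5·13 = 7.25 → v = 2.69 m/s
t = (v − v₀)/a = (2.69 − 4.50)/-0.5 = 3.61 s

Phase 2 (accelerating): v₀ = 2.69 m/s, a = 2.5 m/s².
v = v₀ + at = 2.69 + (2.5)(4) = 12.7 m/s
Δx = v₀t + ½at² = 2.69·4 + 0.5·2.5·4² = 30.8 m

Phase 3 (constant speed): v₀ = 12.7 m/s, a = 0 m/s².
v = v₀ + at = 12.7 + (0)(18.5) = 12.7 m/s
Δx = v₀t + ½at² = 12.7·18.5 + 0.5·0·18.5² = 235 m
Final speed = 12.7 m/s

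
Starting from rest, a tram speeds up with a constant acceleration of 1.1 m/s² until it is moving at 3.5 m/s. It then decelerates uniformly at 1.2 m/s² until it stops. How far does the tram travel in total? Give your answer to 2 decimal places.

10.67 m

Phase 1 (accelerating): v₀ = 0 m/s, a = 1.1 m/s².
v = v₀ + at → t = (3.5 − 0) / 1.1 = 3.18 s
v² = v₀² + 2aΔx → Δx = (3.5² − 0²)/(2·1.1) = 5.57 m

Phase 2 (decelerating): v₀ = 3.50 m/s, a = -1.2 m/s².
v = v₀ + at → t = (0 − 3.50) / -1.2 = 2.92 s
v² = v₀² + 2aΔx → Δx = (0² − 3.50²)/(2·-1.2) = 5.10 m
Total distance = 5.57 + 5.10 = 10.7 m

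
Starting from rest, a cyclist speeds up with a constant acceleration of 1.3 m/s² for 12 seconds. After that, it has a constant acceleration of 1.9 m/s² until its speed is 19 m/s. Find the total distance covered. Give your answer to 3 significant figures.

Phase 1 (accelerating): v₀ = 0 m/s, a = 1.3 m/s².
v = v₀ + at = 0 + (1.3)(12) = 15.6 m/s
Δx = v₀t + ½at² = 0·12 + 0.5·1.3·12² = 93.6 m

Phase 2 (accelerating): v₀ = 15.6 m/s, a = 1.9 m/s².
v = v₀ + at → t = (19 − 15.6) / 1.9 = 1.79 s
v² = v₀² + 2aΔx → Δx = (19² − 15.6²)/(2·1.9) = 31.0 m
Total distance = 93.6 + 31.0 = 125 m

125 m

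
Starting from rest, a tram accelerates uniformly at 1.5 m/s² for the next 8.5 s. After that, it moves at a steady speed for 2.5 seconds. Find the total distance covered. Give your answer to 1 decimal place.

Phase 1 (accelerating): v₀ = 0 m/s, a = 1.5 m/s².
v = v₀ + at = 0 + (1.5)(8.5) = 12.8 m/s
Δx = v₀t + ½at² = 0·8.5 + 0.5·1.5·8.5² = 54.2 m

Phase 2 (constant speed): v₀ = 12.8 m/s, a = 0 m/s².
v = v₀ + at = 12.8 + (0)(2.5) = 12.8 m/s
Δx = v₀t + ½at² = 12.8·2.5 + 0.5·0·2.5² = 31.9 m
Total distance = 54.2 + 31.9 = 86.1 m

86.1 m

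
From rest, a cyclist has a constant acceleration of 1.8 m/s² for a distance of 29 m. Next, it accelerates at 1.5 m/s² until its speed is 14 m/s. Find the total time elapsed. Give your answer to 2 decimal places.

Phase 1 (accelerating): v₀ = 0 m/s, a = 1.8 m/s².
v² = v₀² + 2aΔx = 0² + 2·1.8·29 = 104 → v = 10.2 m/s
t = (v − v₀)/a = (10.2 − 0)/1.8 = 5.68 s

Phase 2 (accelerating): v₀ = 10.2 m/s, a = 1.5 m/s².
v = v₀ + at → t = (14 − 10.2) / 1.5 = 2.52 s
v² = v₀² + 2aΔx → Δx = (14² − 10.2²)/(2·1.5) = 30.5 m
Total time = 5.68 + 2.52 = 8.20 s

8.20 s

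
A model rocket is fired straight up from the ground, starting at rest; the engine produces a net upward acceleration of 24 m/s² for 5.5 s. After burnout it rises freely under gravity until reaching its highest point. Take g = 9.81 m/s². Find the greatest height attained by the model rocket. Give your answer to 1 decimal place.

Phase 1 (powered ascent): v₀ = 0 m/s, a = 24 m/s².
v = v₀ + at = 0 + (24)(5.5) = 132 m/s
Δx = v₀t + ½at² = 0·5.5 + 0.5·24·5.5² = 363 m

Phase 2 (coasting upward): v₀ = 132 m/s, a = -9.81 m/s².
v = v₀ + at → t = (0 − 132) / -9.81 = 13.5 s
v² = v₀² + 2aΔx → Δx = (0² − 132²)/(2·-9.81) = 888 m
Maximum height = 363 + 888 = 1250 m

1251.1 m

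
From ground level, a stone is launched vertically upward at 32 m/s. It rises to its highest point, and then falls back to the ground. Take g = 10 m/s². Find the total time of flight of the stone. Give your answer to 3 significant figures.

Phase 1 (rising): v₀ = 32.0 m/s, a = -10 m/s².
v = v₀ + at → t = (0 − 32.0) / -10 = 3.20 s
v² = v₀² + 2aΔx → Δx = (0² − 32.0²)/(2·-10) = 51.2 m

Phase 2 (falling): v₀ = 0 m/s, a = -10 m/s².
Falls 51.2 m from rest: t = √(2·51.2/10) = 3.20 s; v = g·t = 32.0 m/s.
Total time = 3.20 + 3.20 = 6.40 s

6.40 s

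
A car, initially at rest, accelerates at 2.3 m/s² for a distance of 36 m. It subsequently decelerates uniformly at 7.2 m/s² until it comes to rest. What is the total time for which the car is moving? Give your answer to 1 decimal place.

7.4 s

Phase 1 (accelerating): v₀ = 0 m/s, a = 2.3 m/s².
v² = v₀² + 2aΔx = 0² + 2·2.3·36 = 166 → v = 12.9 m/s
t = (v − v₀)/a = (12.9 − 0)/2.3 = 5.60 s

Phase 2 (decelerating): v₀ = 12.9 m/s, a = -7.2 m/s².
v = v₀ + at → t = (0 − 12.9) / -7.2 = 1.79 s
v² = v₀² + 2aΔx → Δx = (0² − 12.9²)/(2·-7.2) = 11.5 m
Total time = 5.60 + 1.79 = 7.38 s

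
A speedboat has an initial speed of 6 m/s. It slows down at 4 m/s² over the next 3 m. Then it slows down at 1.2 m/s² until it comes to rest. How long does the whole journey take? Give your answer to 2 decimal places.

Phase 1 (decelerating): v₀ = 6.00 m/s, a = -4 m/s².
v² = v₀² + 2aΔx = 6.00² + 2·-4·3 = 12.0 → v = 3.46 m/s
t = (v − v₀)/a = (3.46 − 6.00)/-4 = 0.634 s

Phase 2 (decelerating): v₀ = 3.46 m/s, a = -1.2 m/s².
v = v₀ + at → t = (0 − 3.46) / -1.2 = 2.89 s
v² = v₀² + 2aΔx → Δx = (0² − 3.46²)/(2·-1.2) = 5.00 m
Total time = 0.634 + 2.89 = 3.52 s

3.52 s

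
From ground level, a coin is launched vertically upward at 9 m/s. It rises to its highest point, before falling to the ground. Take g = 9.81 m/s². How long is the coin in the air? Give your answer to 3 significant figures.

Phase 1 (rising): v₀ = 9.00 m/s, a = -9.81 m/s².
v = v₀ + at → t = (0 − 9.00) / -9.81 = 0.917 s
v² = v₀² + 2aΔx → Δx = (0² − 9.00²)/(2·-9.81) = 4.13 m

Phase 2 (falling): v₀ = 0 m/s, a = -9.81 m/s².
Falls 4.13 m from rest: t = √(2·4.13/9.81) = 0.917 s; v = g·t = 9.00 m/s.
Total time = 0.917 + 0.917 = 1.83 s

1.83 s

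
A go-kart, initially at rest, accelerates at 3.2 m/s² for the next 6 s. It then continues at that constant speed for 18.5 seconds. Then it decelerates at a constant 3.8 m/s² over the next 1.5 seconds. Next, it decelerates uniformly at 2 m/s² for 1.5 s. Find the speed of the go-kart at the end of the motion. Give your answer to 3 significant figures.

10.5 m/s

Phase 1 (accelerating): v₀ = 0 m/s, a = 3.2 m/s².
v = v₀ + at = 0 + (3.2)(6) = 19.2 m/s
Δx = v₀t + ½at² = 0·6 + 0.5·3.2·6² = 57.6 m

Phase 2 (constant speed): v₀ = 19.2 m/s, a = 0 m/s².
v = v₀ + at = 19.2 + (0)(18.5) = 19.2 m/s
Δx = v₀t + ½at² = 19.2·18.5 + 0.5·0·18.5² = 355 m

Phase 3 (decelerating): v₀ = 19.2 m/s, a = -3.8 m/s².
v = v₀ + at = 19.2 + (-3.8)(1.5) = 13.5 m/s
Δx = v₀t + ½at² = 19.2·1.5 + 0.5·-3.8·1.5² = 24.5 m

Phase 4 (decelerating): v₀ = 13.5 m/s, a = -2 m/s².
v = v₀ + at = 13.5 + (-2)(1.5) = 10.5 m/s
Δx = v₀t + ½at² = 13.5·1.5 + 0.5·-2·1.5² = 18.0 m
Final speed = 10.5 m/s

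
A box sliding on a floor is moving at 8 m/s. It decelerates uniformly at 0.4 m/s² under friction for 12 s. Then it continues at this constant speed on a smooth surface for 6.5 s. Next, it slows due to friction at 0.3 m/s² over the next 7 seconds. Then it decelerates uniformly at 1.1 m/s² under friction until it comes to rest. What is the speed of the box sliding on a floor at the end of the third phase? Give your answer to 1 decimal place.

Phase 1 (decelerating): v₀ = 8.00 m/s, a = -0.4 m/s².
v = v₀ + at = 8.00 + (-0.4)(12) = 3.20 m/s
Δx = v₀t + ½at² = 8.00·12 + 0.5·-0.4·12² = 67.2 m

Phase 2 (constant speed): v₀ = 3.20 m/s, a = 0 m/s².
v = v₀ + at = 3.20 + (0)(6.5) = 3.20 m/s
Δx = v₀t + ½at² = 3.20·6.5 + 0.5·0·6.5² = 20.8 m

Phase 3 (decelerating): v₀ = 3.20 m/s, a = -0.3 m/s².
v = v₀ + at = 3.20 + (-0.3)(7) = 1.10 m/s
Δx = v₀t + ½at² = 3.20·7 + 0.5·-0.3·7² = 15.0 m
Speed at end of phase 3 = 1.10 m/s

1.1 m/s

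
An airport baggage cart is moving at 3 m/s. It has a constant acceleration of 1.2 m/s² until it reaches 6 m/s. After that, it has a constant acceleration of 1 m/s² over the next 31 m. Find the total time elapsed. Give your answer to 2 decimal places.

6.40 s

Phase 1 (accelerating): v₀ = 3.00 m/s, a = 1.2 m/s².
v = v₀ + at → t = (6 − 3.00) / 1.2 = 2.50 s
v² = v₀² + 2aΔx → Δx = (6² − 3.00²)/(2·1.2) = 11.2 m

Phase 2 (accelerating): v₀ = 6.00 m/s, a = 1 m/s².
v² = v₀² + 2aΔx = 6.00² + 2·1·31 = 98.0 → v = 9.90 m/s
t = (v − v₀)/a = (9.90 − 6.00)/1 = 3.90 s
Total time = 2.50 + 3.90 = 6.40 s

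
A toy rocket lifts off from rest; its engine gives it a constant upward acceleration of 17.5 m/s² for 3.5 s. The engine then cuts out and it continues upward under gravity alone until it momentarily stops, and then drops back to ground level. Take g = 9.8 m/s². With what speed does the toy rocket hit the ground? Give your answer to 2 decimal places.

Phase 1 (powered ascent): v₀ = 0 m/s, a = 17.5 m/s².
v = v₀ + at = 0 + (17.5)(3.5) = 61.2 m/s
Δx = v₀t + ½at² = 0·3.5 + 0.5·17.5·3.5² = 107 m

Phase 2 (coasting upward): v₀ = 61.2 m/s, a = -9.8 m/s².
v = v₀ + at → t = (0 − 61.2) / -9.8 = 6.25 s
v² = v₀² + 2aΔx → Δx = (0² − 61.2²)/(2·-9.8) = 191 m

Phase 3 (free fall): v₀ = 0 m/s, a = -9.8 m/s².
Falls 299 m from rest: t = √(2·299/9.8) = 7.81 s; v = g·t = 76.5 m/s.
Impact speed = 76.5 m/s

76.50 m/s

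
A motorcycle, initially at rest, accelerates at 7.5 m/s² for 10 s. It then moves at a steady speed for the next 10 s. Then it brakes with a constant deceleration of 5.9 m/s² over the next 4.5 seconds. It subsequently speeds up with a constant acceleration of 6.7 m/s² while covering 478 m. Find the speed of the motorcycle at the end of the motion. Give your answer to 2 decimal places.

Phase 1 (accelerating): v₀ = 0 m/s, a = 7.5 m/s².
v = v₀ + at = 0 + (7.5)(10) = 75.0 m/s
Δx = v₀t + ½at² = 0·10 + 0.5·7.5·10² = 375 m

Phase 2 (constant speed): v₀ = 75.0 m/s, a = 0 m/s².
v = v₀ + at = 75.0 + (0)(10) = 75.0 m/s
Δx = v₀t + ½at² = 75.0·10 + 0.5·0·10² = 750 m

Phase 3 (decelerating): v₀ = 75.0 m/s, a = -5.9 m/s².
v = v₀ + at = 75.0 + (-5.9)(4.5) = 48.5 m/s
Δx = v₀t + ½at² = 75.0·4.5 + 0.5·-5.9·4.5² = 278 m

Phase 4 (accelerating): v₀ = 48.5 m/s, a = 6.7 m/s².
v² = v₀² + 2aΔx = 48.5² + 2·6.7·478 = 8750 → v = 93.6 m/s
t = (v − v₀)/a = (93.6 − 48.5)/6.7 = 6.73 s
Final speed = 93.6 m/s

93.56 m/s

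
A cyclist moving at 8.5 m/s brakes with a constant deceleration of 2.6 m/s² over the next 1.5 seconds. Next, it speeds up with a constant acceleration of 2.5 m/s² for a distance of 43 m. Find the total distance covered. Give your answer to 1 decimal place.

52.8 m

Phase 1 (decelerating): v₀ = 8.50 m/s, a = -2.6 m/s².
v = v₀ + at = 8.50 + (-2.6)(1.5) = 4.60 m/s
Δx = v₀t + ½at² = 8.50·1.5 + 0.5·-2.6·1.5² = 9.82 m

Phase 2 (accelerating): v₀ = 4.60 m/s, a = 2.5 m/s².
v² = v₀² + 2aΔx = 4.60² + 2·2.5·43 = 236 → v = 15.4 m/s
t = (v − v₀)/a = (15.4 − 4.60)/2.5 = 4.31 s
Total distance = 9.82 + 43.0 = 52.8 m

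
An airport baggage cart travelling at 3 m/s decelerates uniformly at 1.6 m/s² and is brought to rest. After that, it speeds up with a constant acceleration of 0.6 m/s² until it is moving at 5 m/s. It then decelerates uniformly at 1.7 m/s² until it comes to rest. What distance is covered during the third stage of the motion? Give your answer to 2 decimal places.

Phase 1 (decelerating): v₀ = 3.00 m/s, a = -1.6 m/s².
v = v₀ + at → t = (0 − 3.00) / -1.6 = 1.88 s
v² = v₀² + 2aΔx → Δx = (0² − 3.00²)/(2·-1.6) = 2.81 m

Phase 2 (accelerating): v₀ = 0 m/s, a = 0.6 m/s².
v = v₀ + at → t = (5 − 0) / 0.6 = 8.33 s
v² = v₀² + 2aΔx → Δx = (5² − 0²)/(2·0.6) = 20.8 m

Phase 3 (decelerating): v₀ = 5.00 m/s, a = -1.7 m/s².
v = v₀ + at → t = (0 − 5.00) / -1.7 = 2.94 s
v² = v₀² + 2aΔx → Δx = (0² − 5.00²)/(2·-1.7) = 7.35 m
Distance in phase 3 = 7.35 m

7.35 m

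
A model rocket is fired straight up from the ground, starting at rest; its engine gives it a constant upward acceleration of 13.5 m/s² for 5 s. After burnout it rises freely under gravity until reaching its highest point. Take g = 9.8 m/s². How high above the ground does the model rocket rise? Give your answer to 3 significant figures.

401 m

Phase 1 (powered ascent): v₀ = 0 m/s, a = 13.5 m/s².
v = v₀ + at = 0 + (13.5)(5) = 67.5 m/s
Δx = v₀t + ½at² = 0·5 + 0.5·13.5·5² = 169 m

Phase 2 (coasting upward): v₀ = 67.5 m/s, a = -9.8 m/s².
v = v₀ + at → t = (0 − 67.5) / -9.8 = 6.89 s
v² = v₀² + 2aΔx → Δx = (0² − 67.5²)/(2·-9.8) = 232 m
Maximum height = 169 + 232 = 401 m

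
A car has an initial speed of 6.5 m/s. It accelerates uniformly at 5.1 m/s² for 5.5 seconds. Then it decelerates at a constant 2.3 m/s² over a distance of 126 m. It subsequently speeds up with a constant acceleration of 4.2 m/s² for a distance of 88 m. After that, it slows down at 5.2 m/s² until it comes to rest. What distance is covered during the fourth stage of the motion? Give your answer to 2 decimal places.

Phase 1 (accelerating): v₀ = 6.50 m/s, a = 5.1 m/s².
v = v₀ + at = 6.50 + (5.1)(5.5) = 34.5 m/s
Δx = v₀t + ½at² = 6.50·5.5 + 0.5·5.1·5.5² = 113 m

Phase 2 (decelerating): v₀ = 34.5 m/s, a = -2.3 m/s².
v² = v₀² + 2aΔx = 34.5² + 2·-2.3·126 = 614 → v = 24.8 m/s
t = (v − v₀)/a = (24.8 − 34.5)/-2.3 = 4.25 s

Phase 3 (accelerating): v₀ = 24.8 m/s, a = 4.2 m/s².
v² = v₀² + 2aΔx = 24.8² + 2·4.2·88 = 1350 → v = 36.8 m/s
t = (v − v₀)/a = (36.8 − 24.8)/4.2 = 2.86 s

Phase 4 (decelerating): v₀ = 36.8 m/s, a = -5.2 m/s².
v = v₀ + at → t = (0 − 36.8) / -5.2 = 7.07 s
v² = v₀² + 2aΔx → Δx = (0² − 36.8²)/(2·-5.2) = 130 m
Distance in phase 4 = 130 m

130.13 m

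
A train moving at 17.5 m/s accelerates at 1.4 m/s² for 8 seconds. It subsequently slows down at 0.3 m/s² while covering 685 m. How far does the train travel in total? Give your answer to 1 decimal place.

Phase 1 (accelerating): v₀ = 17.5 m/s, a = 1.4 m/s².
v = v₀ + at = 17.5 + (1.4)(8) = 28.7 m/s
Δx = v₀t + ½at² = 17.5·8 + 0.5·1.4·8² = 185 m

Phase 2 (decelerating): v₀ = 28.7 m/s, a = -0.3 m/s².
v² = v₀² + 2aΔx = 28.7² + 2·-0.3·685 = 413 → v = 20.3 m/s
t = (v − v₀)/a = (20.3 − 28.7)/-0.3 = 28.0 s
Total distance = 185 + 685 = 870 m

869.8 m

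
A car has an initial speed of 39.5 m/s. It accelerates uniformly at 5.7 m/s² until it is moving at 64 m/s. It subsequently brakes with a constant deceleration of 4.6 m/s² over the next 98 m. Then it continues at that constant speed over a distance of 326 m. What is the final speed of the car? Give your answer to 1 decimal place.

Phase 1 (accelerating): v₀ = 39.5 m/s, a = 5.7 m/s².
v = v₀ + at → t = (64 − 39.5) / 5.7 = 4.30 s
v² = v₀² + 2aΔx → Δx = (64² − 39.5²)/(2·5.7) = 222 m

Phase 2 (decelerating): v₀ = 64.0 m/s, a = -4.6 m/s².
v² = v₀² + 2aΔx = 64.0² + 2·-4.6·98 = 3190 → v = 56.5 m/s
t = (v − v₀)/a = (56.5 − 64.0)/-4.6 = 1.63 s

Phase 3 (constant speed): v₀ = 56.5 m/s, a = 0 m/s².
Constant speed: t = d/v = 326/56.5 = 5.77 s
Final speed = 56.5 m/s

56.5 m/s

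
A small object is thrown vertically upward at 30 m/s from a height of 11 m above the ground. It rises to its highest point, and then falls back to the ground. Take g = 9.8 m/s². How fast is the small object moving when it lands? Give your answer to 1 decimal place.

Phase 1 (rising): v₀ = 30.0 m/s, a = -9.8 m/s².
v = v₀ + at → t = (0 − 30.0) / -9.8 = 3.06 s
v² = v₀² + 2aΔx → Δx = (0² − 30.0²)/(2·-9.8) = 45.9 m

Phase 2 (falling): v₀ = 0 m/s, a = -9.8 m/s².
Falls 56.9 m from rest: t = √(2·56.9/9.8) = 3.41 s; v = g·t = 33.4 m/s.
Final speed = 33.4 m/s

33.4 m/s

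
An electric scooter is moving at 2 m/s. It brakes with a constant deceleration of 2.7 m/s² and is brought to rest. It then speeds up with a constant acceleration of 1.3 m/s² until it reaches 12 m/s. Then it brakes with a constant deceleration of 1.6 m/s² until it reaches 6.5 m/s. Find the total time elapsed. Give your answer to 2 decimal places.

13.41 s

Phase 1 (decelerating): v₀ = 2.00 m/s, a = -2.7 m/s².
v = v₀ + at → t = (0 − 2.00) / -2.7 = 0.741 s
v² = v₀² + 2aΔx → Δx = (0² − 2.00²)/(2·-2.7) = 0.741 m

Phase 2 (accelerating): v₀ = 0 m/s, a = 1.3 m/s².
v = v₀ + at → t = (12 − 0) / 1.3 = 9.23 s
v² = v₀² + 2aΔx → Δx = (12² − 0²)/(2·1.3) = 55.4 m

Phase 3 (decelerating): v₀ = 12.0 m/s, a = -1.6 m/s².
v = v₀ + at → t = (6.5 − 12.0) / -1.6 = 3.44 s
v² = v₀² + 2aΔx → Δx = (6.5² − 12.0²)/(2·-1.6) = 31.8 m
Total time = 0.741 + 9.23 + 3.44 = 13.4 s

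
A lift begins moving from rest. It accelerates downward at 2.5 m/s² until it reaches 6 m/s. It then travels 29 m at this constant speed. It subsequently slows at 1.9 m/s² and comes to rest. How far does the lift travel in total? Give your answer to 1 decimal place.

Phase 1 (accelerating): v₀ = 0 m/s, a = 2.5 m/s².
v = v₀ + at → t = (6 − 0) / 2.5 = 2.40 s
v² = v₀² + 2aΔx → Δx = (6² − 0²)/(2·2.5) = 7.20 m

Phase 2 (constant speed): v₀ = 6.00 m/s, a = 0 m/s².
Constant speed: t = d/v = 29/6.00 = 4.83 s

Phase 3 (decelerating): v₀ = 6.00 m/s, a = -1.9 m/s².
v = v₀ + at → t = (0 − 6.00) / -1.9 = 3.16 s
v² = v₀² + 2aΔx → Δx = (0² − 6.00²)/(2·-1.9) = 9.47 m
Total distance = 7.20 + 29.0 + 9.47 = 45.7 m

45.7 m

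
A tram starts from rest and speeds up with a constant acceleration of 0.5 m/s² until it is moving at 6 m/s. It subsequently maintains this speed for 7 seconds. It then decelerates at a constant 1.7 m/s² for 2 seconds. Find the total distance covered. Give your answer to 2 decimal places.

Phase 1 (accelerating): v₀ = 0 m/s, a = 0.5 m/s².
v = v₀ + at → t = (6 − 0) / 0.5 = 12.0 s
v² = v₀² + 2aΔx → Δx = (6² − 0²)/(2·0.5) = 36.0 m

Phase 2 (constant speed): v₀ = 6.00 m/s, a = 0 m/s².
v = v₀ + at = 6.00 + (0)(7) = 6.00 m/s
Δx = v₀t + ½at² = 6.00·7 + 0.5·0·7² = 42.0 m

Phase 3 (decelerating): v₀ = 6.00 m/s, a = -1.7 m/s².
v = v₀ + at = 6.00 + (-1.7)(2) = 2.60 m/s
Δx = v₀t + ½at² = 6.00·2 + 0.5·-1.7·2² = 8.60 m
Total distance = 36.0 + 42.0 + 8.60 = 86.6 m

86.60 m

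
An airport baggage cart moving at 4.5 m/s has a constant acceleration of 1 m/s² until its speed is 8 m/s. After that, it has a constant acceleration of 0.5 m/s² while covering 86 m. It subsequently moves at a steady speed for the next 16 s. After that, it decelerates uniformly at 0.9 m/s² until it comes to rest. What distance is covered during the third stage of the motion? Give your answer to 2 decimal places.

195.96 m

Phase 1 (accelerating): v₀ = 4.50 m/s, a = 1 m/s².
v = v₀ + at → t = (8 − 4.50) / 1 = 3.50 s
v² = v₀² + 2aΔx → Δx = (8² − 4.50²)/(2·1) = 21.9 m

Phase 2 (accelerating): v₀ = 8.00 m/s, a = 0.5 m/s².
v² = v₀² + 2aΔx = 8.00² + 2·0.5·86 = 150 → v = 12.2 m/s
t = (v − v₀)/a = (12.2 − 8.00)/0.5 = 8.49 s

Phase 3 (constant speed): v₀ = 12.2 m/s, a = 0 m/s².
v = v₀ + at = 12.2 + (0)(16) = 12.2 m/s
Δx = v₀t + ½at² = 12.2·16 + 0.5·0·16² = 196 m
Distance in phase 3 = 196 m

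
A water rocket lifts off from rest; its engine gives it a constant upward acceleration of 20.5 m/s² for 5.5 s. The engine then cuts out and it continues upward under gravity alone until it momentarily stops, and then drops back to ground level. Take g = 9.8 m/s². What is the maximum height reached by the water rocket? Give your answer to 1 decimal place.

958.7 m

Phase 1 (powered ascent): v₀ = 0 m/s, a = 20.5 m/s².
v = v₀ + at = 0 + (20.5)(5.5) = 113 m/s
Δx = v₀t + ½at² = 0·5.5 + 0.5·20.5·5.5² = 310 m

Phase 2 (coasting upward): v₀ = 113 m/s, a = -9.8 m/s².
v = v₀ + at → t = (0 − 113) / -9.8 = 11.5 s
v² = v₀² + 2aΔx → Δx = (0² − 113²)/(2·-9.8) = 649 m
Maximum height = 310 + 649 = 959 m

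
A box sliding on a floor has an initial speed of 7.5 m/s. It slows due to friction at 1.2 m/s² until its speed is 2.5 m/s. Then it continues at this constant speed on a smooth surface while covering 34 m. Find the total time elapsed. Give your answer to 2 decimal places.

17.77 s

Phase 1 (decelerating): v₀ = 7.50 m/s, a = -1.2 m/s².
v = v₀ + at → t = (2.5 − 7.50) / -1.2 = 4.17 s
v² = v₀² + 2aΔx → Δx = (2.5² − 7.50²)/(2·-1.2) = 20.8 m

Phase 2 (constant speed): v₀ = 2.50 m/s, a = 0 m/s².
Constant speed: t = d/v = 34/2.50 = 13.6 s
Total time = 4.17 + 13.6 = 17.8 s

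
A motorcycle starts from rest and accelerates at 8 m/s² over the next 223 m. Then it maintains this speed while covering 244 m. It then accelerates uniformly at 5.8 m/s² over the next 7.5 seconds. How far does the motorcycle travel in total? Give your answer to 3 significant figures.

Phase 1 (accelerating): v₀ = 0 m/s, a = 8 m/s².
v² = v₀² + 2aΔx = 0² + 2·8·223 = 3570 → v = 59.7 m/s
t = (v − v₀)/a = (59.7 − 0)/8 = 7.47 s

Phase 2 (constant speed): v₀ = 59.7 m/s, a = 0 m/s².
Constant speed: t = d/v = 244/59.7 = 4.08 s

Phase 3 (accelerating): v₀ = 59.7 m/s, a = 5.8 m/s².
v = v₀ + at = 59.7 + (5.8)(7.5) = 103 m/s
Δx = v₀t + ½at² = 59.7·7.5 + 0.5·5.8·7.5² = 611 m
Total distance = 223 + 244 + 611 = 1080 m

1080 m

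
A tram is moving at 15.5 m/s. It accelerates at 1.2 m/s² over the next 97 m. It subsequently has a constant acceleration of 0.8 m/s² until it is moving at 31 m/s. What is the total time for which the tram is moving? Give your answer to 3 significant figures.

Phase 1 (accelerating): v₀ = 15.5 m/s, a = 1.2 m/s².
v² = v₀² + 2aΔx = 15.5² + 2·1.2·97 = 473 → v = 21.7 m/s
t = (v − v₀)/a = (21.7 − 15.5)/1.2 = 5.21 s

Phase 2 (accelerating): v₀ = 21.7 m/s, a = 0.8 m/s².
v = v₀ + at → t = (31 − 21.7) / 0.8 = 11.6 s
v² = v₀² + 2aΔx → Δx = (31² − 21.7²)/(2·0.8) = 305 m
Total time = 5.21 + 11.6 = 16.8 s

16.8 s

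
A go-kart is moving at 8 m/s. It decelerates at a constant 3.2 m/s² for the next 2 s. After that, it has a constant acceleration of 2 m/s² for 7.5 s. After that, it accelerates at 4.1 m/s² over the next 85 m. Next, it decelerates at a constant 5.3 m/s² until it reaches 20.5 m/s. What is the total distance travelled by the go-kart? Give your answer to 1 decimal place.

Phase 1 (decelerating): v₀ = 8.00 m/s, a = -3.2 m/s².
v = v₀ + at = 8.00 + (-3.2)(2) = 1.60 m/s
Δx = v₀t + ½at² = 8.00·2 + 0.5·-3.2·2² = 9.60 m

Phase 2 (accelerating): v₀ = 1.60 m/s, a = 2 m/s².
v = v₀ + at = 1.60 + (2)(7.5) = 16.6 m/s
Δx = v₀t + ½at² = 1.60·7.5 + 0.5·2·7.5² = 68.2 m

Phase 3 (accelerating): v₀ = 16.6 m/s, a = 4.1 m/s².
v² = v₀² + 2aΔx = 16.6² + 2·4.1·85 = 973 → v = 31.2 m/s
t = (v − v₀)/a = (31.2 − 16.6)/4.1 = 3.56 s

Phase 4 (decelerating): v₀ = 31.2 m/s, a = -5.3 m/s².
v = v₀ + at → t = (20.5 − 31.2) / -5.3 = 2.02 s
v² = v₀² + 2aΔx → Δx = (20.5² − 31.2²)/(2·-5.3) = 52.1 m
Total distance = 9.60 + 68.2 + 85.0 + 52.1 = 215 m

215.0 m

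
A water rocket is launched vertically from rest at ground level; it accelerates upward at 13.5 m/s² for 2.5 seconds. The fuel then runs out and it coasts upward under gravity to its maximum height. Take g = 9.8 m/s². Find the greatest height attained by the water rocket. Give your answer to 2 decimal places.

Phase 1 (powered ascent): v₀ = 0 m/s, a = 13.5 m/s².
v = v₀ + at = 0 + (13.5)(2.5) = 33.8 m/s
Δx = v₀t + ½at² = 0·2.5 + 0.5·13.5·2.5² = 42.2 m

Phase 2 (coasting upward): v₀ = 33.8 m/s, a = -9.8 m/s².
v = v₀ + at → t = (0 − 33.8) / -9.8 = 3.44 s
v² = v₀² + 2aΔx → Δx = (0² − 33.8²)/(2·-9.8) = 58.1 m
Maximum height = 42.2 + 58.1 = 100 m

100.30 m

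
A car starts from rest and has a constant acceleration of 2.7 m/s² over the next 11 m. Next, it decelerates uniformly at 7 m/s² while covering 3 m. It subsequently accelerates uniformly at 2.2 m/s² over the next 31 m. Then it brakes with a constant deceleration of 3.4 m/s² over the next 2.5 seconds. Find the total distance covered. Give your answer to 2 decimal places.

65.38 m

Phase 1 (accelerating): v₀ = 0 m/s, a = 2.7 m/s².
v² = v₀² + 2aΔx = 0² + 2·2.7·11 = 59.4 → v = 7.71 m/s
t = (v − v₀)/a = (7.71 − 0)/2.7 = 2.85 s

Phase 2 (decelerating): v₀ = 7.71 m/s, a = -7 m/s².
v² = v₀² + 2aΔx = 7.71² + 2·-7·3 = 17.4 → v = 4.17 m/s
t = (v − v₀)/a = (4.17 − 7.71)/-7 = 0.505 s

Phase 3 (accelerating): v₀ = 4.17 m/s, a = 2.2 m/s².
v² = v₀² + 2aΔx = 4.17² + 2·2.2·31 = 154 → v = 12.4 m/s
t = (v − v₀)/a = (12.4 − 4.17)/2.2 = 3.74 s

Phase 4 (decelerating): v₀ = 12.4 m/s, a = -3.4 m/s².
v = v₀ + at = 12.4 + (-3.4)(2.5) = 3.90 m/s
Δx = v₀t + ½at² = 12.4·2.5 + 0.5·-3.4·2.5² = 20.4 m
Total distance = 11.0 + 3.00 + 31.0 + 20.4 = 65.4 m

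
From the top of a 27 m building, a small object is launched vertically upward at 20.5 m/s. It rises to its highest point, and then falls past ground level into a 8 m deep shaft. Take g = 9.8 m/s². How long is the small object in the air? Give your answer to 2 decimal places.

5.49 s

Phase 1 (rising): v₀ = 20.5 m/s, a = -9.8 m/s².
v = v₀ + at → t = (0 − 20.5) / -9.8 = 2.09 s
v² = v₀² + 2aΔx → Δx = (0² − 20.5²)/(2·-9.8) = 21.4 m

Phase 2 (falling): v₀ = 0 m/s, a = -9.8 m/s².
Falls 56.4 m from rest: t = √(2·56.4/9.8) = 3.39 s; v = g·t = 33.3 m/s.
Total time = 2.09 + 3.39 = 5.49 s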